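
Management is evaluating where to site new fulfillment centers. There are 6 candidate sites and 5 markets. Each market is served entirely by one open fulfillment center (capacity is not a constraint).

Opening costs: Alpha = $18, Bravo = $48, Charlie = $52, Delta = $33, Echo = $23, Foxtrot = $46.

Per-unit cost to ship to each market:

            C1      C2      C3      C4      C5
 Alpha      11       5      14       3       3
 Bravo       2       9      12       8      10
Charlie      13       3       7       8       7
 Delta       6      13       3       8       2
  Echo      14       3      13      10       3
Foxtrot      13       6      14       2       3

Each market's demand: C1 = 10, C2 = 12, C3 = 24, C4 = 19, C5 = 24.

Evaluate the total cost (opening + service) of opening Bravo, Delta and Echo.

Total cost: 432

Each market is assigned to its cheapest site among the open ones.
{Bravo, Delta, Echo}: C1→Bravo 2·10=20, C2→Echo 3·12=36, C3→Delta 3·24=72, C4→Bravo 8·19=152, C5→Delta 2·24=48. Service 328; fixed 104; total 432.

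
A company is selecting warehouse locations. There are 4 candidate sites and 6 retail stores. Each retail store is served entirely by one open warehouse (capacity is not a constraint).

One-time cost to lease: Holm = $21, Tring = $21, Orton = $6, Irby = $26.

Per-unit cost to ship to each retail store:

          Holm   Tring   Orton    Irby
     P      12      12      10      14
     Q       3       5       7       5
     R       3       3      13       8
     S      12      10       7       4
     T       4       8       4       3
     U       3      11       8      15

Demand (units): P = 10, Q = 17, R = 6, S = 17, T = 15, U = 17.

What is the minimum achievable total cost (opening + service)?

For any fixed open set, each retail store goes to its cheapest open site; total = fixed + service.
{Holm, Orton, Irby}: P→Orton 10·10=100, Q→Holm 3·17=51, R→Holm 3·6=18, S→Irby 4·17=68, T→Irby 3·15=45, U→Holm 3·17=51. Service 333; fixed 53; total 386.
{Holm, Irby}: service 353 + fixed 47 = 400
{Holm, Tring, Orton, Irby}: service 333 + fixed 74 = 407
{Orton}: service 612 + fixed 6 = 618
(All 15 nonempty subsets were checked; Holm, Orton and Irby is lowest.)

Minimum total cost: 386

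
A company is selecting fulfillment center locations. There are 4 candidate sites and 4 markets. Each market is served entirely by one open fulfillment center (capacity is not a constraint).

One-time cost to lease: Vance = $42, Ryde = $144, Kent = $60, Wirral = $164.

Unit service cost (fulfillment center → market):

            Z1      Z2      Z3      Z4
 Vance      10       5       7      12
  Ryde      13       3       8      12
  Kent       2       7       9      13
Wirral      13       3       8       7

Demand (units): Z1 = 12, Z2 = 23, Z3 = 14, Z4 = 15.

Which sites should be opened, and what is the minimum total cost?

For any fixed open set, each market goes to its cheapest open site; total = fixed + service.
{Vance, Kent}: Z1→Kent 2·12=24, Z2→Vance 5·23=115, Z3→Vance 7·14=98, Z4→Vance 12·15=180. Service 417; fixed 102; total 519.
{Kent, Wirral}: Z1→Kent 2·12=24, Z2→Wirral 3·23=69, Z3→Wirral 8·14=112, Z4→Wirral 7·15=105. Service 310; fixed 224; total 534.
{Vance}: service 513 + fixed 42 = 555
{Vance, Ryde, Kent, Wirral}: service 296 + fixed 410 = 706
No other subset beats 519.

Open Vance and Kent; minimum total cost 519.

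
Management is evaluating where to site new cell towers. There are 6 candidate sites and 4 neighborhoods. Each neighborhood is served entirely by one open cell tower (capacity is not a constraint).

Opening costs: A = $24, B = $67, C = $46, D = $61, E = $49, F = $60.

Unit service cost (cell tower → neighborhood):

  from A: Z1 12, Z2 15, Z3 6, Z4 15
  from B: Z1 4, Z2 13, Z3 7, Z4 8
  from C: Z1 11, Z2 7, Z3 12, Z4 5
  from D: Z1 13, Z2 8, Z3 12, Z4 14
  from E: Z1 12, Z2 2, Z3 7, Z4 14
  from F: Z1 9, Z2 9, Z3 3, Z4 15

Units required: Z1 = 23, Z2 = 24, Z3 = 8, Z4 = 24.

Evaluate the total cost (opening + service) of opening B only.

Each neighborhood is assigned to its cheapest site among the open ones.
{B}: Z1→B 4·23=92, Z2→B 13·24=312, Z3→B 7·8=56, Z4→B 8·24=192. Service 652; fixed 67; total 719.

Total cost: 719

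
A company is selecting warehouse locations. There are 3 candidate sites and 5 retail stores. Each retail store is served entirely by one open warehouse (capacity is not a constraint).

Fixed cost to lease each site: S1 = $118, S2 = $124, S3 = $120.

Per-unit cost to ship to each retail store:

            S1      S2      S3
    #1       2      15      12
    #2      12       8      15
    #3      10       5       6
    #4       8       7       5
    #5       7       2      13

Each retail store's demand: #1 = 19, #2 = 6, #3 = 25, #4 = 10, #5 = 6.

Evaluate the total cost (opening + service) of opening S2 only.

Total cost: 664

Each retail store is assigned to its cheapest site among the open ones.
{S2}: #1→S2 15·19=285, #2→S2 8·6=48, #3→S2 5·25=125, #4→S2 7·10=70, #5→S2 2·6=12. Service 540; fixed 124; total 664.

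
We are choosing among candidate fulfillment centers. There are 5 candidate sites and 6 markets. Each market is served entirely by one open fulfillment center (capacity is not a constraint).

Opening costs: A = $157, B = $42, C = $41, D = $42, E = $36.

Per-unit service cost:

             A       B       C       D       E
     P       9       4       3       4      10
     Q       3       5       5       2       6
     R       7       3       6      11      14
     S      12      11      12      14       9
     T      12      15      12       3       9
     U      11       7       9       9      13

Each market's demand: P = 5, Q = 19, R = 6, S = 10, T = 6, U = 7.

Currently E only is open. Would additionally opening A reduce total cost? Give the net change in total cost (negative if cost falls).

No — net change +39 (cost rises by 39).

Current service cost with {E}: 483.
Adding A: each market re-picks its cheapest; new service cost 365, saving 118.
Extra fixed cost: 157. Net change = 157 − 118 = 39.
(Totals: 519 → 558.)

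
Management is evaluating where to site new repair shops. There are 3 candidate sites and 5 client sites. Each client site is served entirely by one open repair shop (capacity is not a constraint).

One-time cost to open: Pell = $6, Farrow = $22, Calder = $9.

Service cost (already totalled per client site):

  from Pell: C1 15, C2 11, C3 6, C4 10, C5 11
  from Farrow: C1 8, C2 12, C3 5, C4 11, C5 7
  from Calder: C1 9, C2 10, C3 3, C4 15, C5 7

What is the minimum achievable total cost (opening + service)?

Minimum total cost: 53

For any fixed open set, each client site goes to its cheapest open site; total = fixed + service.
{Calder}: C1→Calder 9, C2→Calder 10, C3→Calder 3, C4→Calder 15, C5→Calder 7. Service 44; fixed 9; total 53.
{Pell, Calder}: service 39 + fixed 15 = 54
{Pell}: service 53 + fixed 6 = 59
{Pell, Farrow, Calder}: C1→Farrow 8, C2→Calder 10, C3→Calder 3, C4→Pell 10, C5→Farrow 7. Service 38; fixed 37; total 75.
No other subset beats 53.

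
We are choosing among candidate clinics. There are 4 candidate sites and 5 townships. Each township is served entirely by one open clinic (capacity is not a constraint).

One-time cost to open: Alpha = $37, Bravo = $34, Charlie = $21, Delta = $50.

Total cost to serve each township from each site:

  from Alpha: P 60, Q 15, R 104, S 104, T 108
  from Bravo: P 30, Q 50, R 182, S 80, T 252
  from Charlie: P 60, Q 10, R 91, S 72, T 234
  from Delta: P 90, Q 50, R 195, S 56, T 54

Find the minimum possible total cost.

For any fixed open set, each township goes to its cheapest open site; total = fixed + service.
{Charlie, Delta}: P→Charlie 60, Q→Charlie 10, R→Charlie 91, S→Delta 56, T→Delta 54. Service 271; fixed 71; total 342.
{Bravo, Charlie, Delta}: service 241 + fixed 105 = 346
{Alpha, Delta}: service 289 + fixed 87 = 376
{Alpha, Bravo, Charlie, Delta}: service 241 + fixed 142 = 383
No other subset beats 342.

Minimum total cost: 342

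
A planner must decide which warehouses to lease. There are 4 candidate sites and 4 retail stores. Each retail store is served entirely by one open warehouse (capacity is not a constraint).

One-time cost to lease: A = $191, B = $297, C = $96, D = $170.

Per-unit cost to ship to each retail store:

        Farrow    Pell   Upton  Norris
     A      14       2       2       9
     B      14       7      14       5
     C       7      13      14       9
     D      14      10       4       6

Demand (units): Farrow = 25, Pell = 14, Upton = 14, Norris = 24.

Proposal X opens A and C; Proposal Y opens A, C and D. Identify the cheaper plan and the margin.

Proposal X: {A, C}: Farrow→C 7·25=175, Pell→A 2·14=28, Upton→A 2·14=28, Norris→A 9·24=216. Service 447; fixed 287; total 734.
Proposal Y: {A, C, D}: Farrow→C 7·25=175, Pell→A 2·14=28, Upton→A 2·14=28, Norris→D 6·24=144. Service 375; fixed 457; total 832.
Difference: |734 − 832| = 98.

Proposal X is cheaper by 98.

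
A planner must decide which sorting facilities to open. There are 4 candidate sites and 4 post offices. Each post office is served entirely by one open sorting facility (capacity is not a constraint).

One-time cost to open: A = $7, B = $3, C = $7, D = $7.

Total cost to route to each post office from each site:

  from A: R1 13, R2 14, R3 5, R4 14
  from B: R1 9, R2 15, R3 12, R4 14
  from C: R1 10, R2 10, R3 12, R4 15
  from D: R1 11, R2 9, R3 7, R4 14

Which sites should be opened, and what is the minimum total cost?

For any fixed open set, each post office goes to its cheapest open site; total = fixed + service.
{D}: R1→D 11, R2→D 9, R3→D 7, R4→D 14. Service 41; fixed 7; total 48.
{B, D}: service 39 + fixed 10 = 49
{A, B}: R1→B 9, R2→A 14, R3→A 5, R4→A 14. Service 42; fixed 10; total 52.
{A, B, C, D}: R1→B 9, R2→D 9, R3→A 5, R4→A 14. Service 37; fixed 24; total 61.
No other subset beats 48.

Open D only; minimum total cost 48.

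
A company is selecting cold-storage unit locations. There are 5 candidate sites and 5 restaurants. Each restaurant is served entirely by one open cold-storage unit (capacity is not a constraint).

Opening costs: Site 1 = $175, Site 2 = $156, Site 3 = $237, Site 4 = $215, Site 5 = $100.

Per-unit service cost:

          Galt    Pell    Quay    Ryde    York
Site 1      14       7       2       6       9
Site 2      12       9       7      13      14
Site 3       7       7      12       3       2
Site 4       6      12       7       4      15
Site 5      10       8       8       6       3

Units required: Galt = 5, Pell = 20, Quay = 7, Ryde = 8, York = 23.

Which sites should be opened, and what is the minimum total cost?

For any fixed open set, each restaurant goes to its cheapest open site; total = fixed + service.
{Site 5}: Galt→Site 5 10·5=50, Pell→Site 5 8·20=160, Quay→Site 5 8·7=56, Ryde→Site 5 6·8=48, York→Site 5 3·23=69. Service 383; fixed 100; total 483.
{Site 3}: service 329 + fixed 237 = 566
{Site 1, Site 5}: Galt→Site 5 10·5=50, Pell→Site 1 7·20=140, Quay→Site 1 2·7=14, Ryde→Site 1 6·8=48, York→Site 5 3·23=69. Service 321; fixed 275; total 596.
{Site 1, Site 2, Site 3, Site 4, Site 5}: Galt→Site 4 6·5=30, Pell→Site 1 7·20=140, Quay→Site 1 2·7=14, Ryde→Site 3 3·8=24, York→Site 3 2·23=46. Service 254; fixed 883; total 1137.
No other subset beats 483.

Open Site 5 only; minimum total cost 483.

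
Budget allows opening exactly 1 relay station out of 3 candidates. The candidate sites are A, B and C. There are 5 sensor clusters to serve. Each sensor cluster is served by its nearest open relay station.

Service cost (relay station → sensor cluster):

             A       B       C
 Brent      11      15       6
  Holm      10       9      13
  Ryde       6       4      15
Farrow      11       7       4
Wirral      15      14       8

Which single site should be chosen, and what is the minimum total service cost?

With exactly 1 open, each sensor cluster uses its cheapest among the chosen.
{C}: Brent→C 6, Holm→C 13, Ryde→C 15, Farrow→C 4, Wirral→C 8. Service cost 46.
{B}: service cost 49
{A}: service cost 53
Among all 3 size-1 choices, {C} is lowest.

Choose C only; total service cost 46.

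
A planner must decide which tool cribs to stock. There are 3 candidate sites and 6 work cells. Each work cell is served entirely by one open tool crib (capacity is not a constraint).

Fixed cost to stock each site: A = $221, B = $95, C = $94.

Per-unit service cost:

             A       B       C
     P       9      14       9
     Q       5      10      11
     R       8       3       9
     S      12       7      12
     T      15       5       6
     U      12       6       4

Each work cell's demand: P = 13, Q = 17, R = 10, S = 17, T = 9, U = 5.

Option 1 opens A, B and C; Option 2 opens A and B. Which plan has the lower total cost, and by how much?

Option 1: {A, B, C}: P→A 9·13=117, Q→A 5·17=85, R→B 3·10=30, S→B 7·17=119, T→B 5·9=45, U→C 4·5=20. Service 416; fixed 410; total 826.
Option 2: {A, B}: P→A 9·13=117, Q→A 5·17=85, R→B 3·10=30, S→B 7·17=119, T→B 5·9=45, U→B 6·5=30. Service 426; fixed 316; total 742.
Difference: |826 − 742| = 84.

Option 2 is cheaper by 84.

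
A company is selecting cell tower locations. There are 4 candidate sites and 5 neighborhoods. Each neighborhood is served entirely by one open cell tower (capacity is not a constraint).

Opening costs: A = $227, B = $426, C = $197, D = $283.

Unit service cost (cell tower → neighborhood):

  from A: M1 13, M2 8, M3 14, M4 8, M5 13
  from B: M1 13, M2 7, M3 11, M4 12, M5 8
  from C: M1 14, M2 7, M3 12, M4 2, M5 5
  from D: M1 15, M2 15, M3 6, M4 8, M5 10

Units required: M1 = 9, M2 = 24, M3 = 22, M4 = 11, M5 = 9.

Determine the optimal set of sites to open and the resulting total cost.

Open C only; minimum total cost 822.

For any fixed open set, each neighborhood goes to its cheapest open site; total = fixed + service.
{C}: M1→C 14·9=126, M2→C 7·24=168, M3→C 12·22=264, M4→C 2·11=22, M5→C 5·9=45. Service 625; fixed 197; total 822.
{C, D}: service 493 + fixed 480 = 973
{A, C}: service 616 + fixed 424 = 1040
{A, B, C, D}: service 484 + fixed 1133 = 1617
No other subset beats 822.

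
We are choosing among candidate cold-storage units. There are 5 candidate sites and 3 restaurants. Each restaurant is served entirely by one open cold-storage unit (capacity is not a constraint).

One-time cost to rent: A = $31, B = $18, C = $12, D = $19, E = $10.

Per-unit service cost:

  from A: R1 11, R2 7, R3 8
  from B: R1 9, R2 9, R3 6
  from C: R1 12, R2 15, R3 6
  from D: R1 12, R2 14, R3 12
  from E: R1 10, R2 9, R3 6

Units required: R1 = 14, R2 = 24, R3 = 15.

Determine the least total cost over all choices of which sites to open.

Minimum total cost: 433

For any fixed open set, each restaurant goes to its cheapest open site; total = fixed + service.
{A, B}: R1→B 9·14=126, R2→A 7·24=168, R3→B 6·15=90. Service 384; fixed 49; total 433.
{A, E}: R1→E 10·14=140, R2→A 7·24=168, R3→E 6·15=90. Service 398; fixed 41; total 439.
{A, B, E}: service 384 + fixed 59 = 443
{A, B, C, D, E}: service 384 + fixed 90 = 474
No other subset beats 433.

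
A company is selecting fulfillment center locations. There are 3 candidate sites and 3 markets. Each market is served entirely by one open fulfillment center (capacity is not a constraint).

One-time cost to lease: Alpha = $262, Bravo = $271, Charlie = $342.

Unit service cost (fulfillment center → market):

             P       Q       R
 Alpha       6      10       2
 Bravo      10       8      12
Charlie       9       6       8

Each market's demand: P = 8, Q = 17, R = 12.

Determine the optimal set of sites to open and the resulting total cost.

For any fixed open set, each market goes to its cheapest open site; total = fixed + service.
{Alpha}: P→Alpha 6·8=48, Q→Alpha 10·17=170, R→Alpha 2·12=24. Service 242; fixed 262; total 504.
{Charlie}: service 270 + fixed 342 = 612
{Bravo}: P→Bravo 10·8=80, Q→Bravo 8·17=136, R→Bravo 12·12=144. Service 360; fixed 271; total 631.
{Alpha, Bravo, Charlie}: P→Alpha 6·8=48, Q→Charlie 6·17=102, R→Alpha 2·12=24. Service 174; fixed 875; total 1049.
No other subset beats 504.

Open Alpha only; minimum total cost 504.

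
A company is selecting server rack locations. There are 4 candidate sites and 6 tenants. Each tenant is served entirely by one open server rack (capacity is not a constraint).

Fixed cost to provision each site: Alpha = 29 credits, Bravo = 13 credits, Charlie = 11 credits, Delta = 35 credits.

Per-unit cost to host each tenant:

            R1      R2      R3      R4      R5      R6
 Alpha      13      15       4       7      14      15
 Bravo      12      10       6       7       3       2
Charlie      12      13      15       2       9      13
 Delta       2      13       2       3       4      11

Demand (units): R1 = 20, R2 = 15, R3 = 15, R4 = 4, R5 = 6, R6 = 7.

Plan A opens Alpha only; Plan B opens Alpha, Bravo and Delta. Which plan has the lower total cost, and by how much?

Plan A: {Alpha}: R1→Alpha 13·20=260, R2→Alpha 15·15=225, R3→Alpha 4·15=60, R4→Alpha 7·4=28, R5→Alpha 14·6=84, R6→Alpha 15·7=105. Service 762; fixed 29; total 791.
Plan B: {Alpha, Bravo, Delta}: R1→Delta 2·20=40, R2→Bravo 10·15=150, R3→Delta 2·15=30, R4→Delta 3·4=12, R5→Bravo 3·6=18, R6→Bravo 2·7=14. Service 264; fixed 77; total 341.
Difference: |791 − 341| = 450.

Plan B is cheaper by 450.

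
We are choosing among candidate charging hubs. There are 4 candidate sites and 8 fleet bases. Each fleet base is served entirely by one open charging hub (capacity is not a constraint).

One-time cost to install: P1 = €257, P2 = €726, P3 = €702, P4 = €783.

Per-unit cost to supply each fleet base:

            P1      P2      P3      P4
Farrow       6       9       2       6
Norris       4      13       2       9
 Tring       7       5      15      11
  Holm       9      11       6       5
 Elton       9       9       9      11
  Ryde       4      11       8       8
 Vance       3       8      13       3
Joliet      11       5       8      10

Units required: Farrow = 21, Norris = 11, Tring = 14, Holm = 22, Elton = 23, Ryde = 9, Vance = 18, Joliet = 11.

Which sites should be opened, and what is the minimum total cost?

For any fixed open set, each fleet base goes to its cheapest open site; total = fixed + service.
{P1}: Farrow→P1 6·21=126, Norris→P1 4·11=44, Tring→P1 7·14=98, Holm→P1 9·22=198, Elton→P1 9·23=207, Ryde→P1 4·9=36, Vance→P1 3·18=54, Joliet→P1 11·11=121. Service 884; fixed 257; total 1141.
{P1, P3}: Farrow→P3 2·21=42, Norris→P3 2·11=22, Tring→P1 7·14=98, Holm→P3 6·22=132, Elton→P1 9·23=207, Ryde→P1 4·9=36, Vance→P1 3·18=54, Joliet→P3 8·11=88. Service 679; fixed 959; total 1638.
{P3}: service 1007 + fixed 702 = 1709
{P1, P2, P3, P4}: Farrow→P3 2·21=42, Norris→P3 2·11=22, Tring→P2 5·14=70, Holm→P4 5·22=110, Elton→P1 9·23=207, Ryde→P1 4·9=36, Vance→P1 3·18=54, Joliet→P2 5·11=55. Service 596; fixed 2468; total 3064.
No other subset beats 1141.

Open P1 only; minimum total cost 1141.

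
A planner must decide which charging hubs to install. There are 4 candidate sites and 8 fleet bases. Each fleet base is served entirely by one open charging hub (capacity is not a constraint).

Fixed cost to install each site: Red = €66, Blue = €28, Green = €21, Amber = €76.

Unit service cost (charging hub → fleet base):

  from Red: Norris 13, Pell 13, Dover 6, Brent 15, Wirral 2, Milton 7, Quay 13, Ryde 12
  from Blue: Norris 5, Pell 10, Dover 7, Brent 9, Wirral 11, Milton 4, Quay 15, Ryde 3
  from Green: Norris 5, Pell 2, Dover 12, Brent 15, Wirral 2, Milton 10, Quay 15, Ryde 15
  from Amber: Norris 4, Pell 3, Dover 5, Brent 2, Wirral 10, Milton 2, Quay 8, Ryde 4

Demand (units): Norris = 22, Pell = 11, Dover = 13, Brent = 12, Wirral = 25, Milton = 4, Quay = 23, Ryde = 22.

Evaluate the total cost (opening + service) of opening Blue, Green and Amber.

Each fleet base is assigned to its cheapest site among the open ones.
{Blue, Green, Amber}: Norris→Amber 4·22=88, Pell→Green 2·11=22, Dover→Amber 5·13=65, Brent→Amber 2·12=24, Wirral→Green 2·25=50, Milton→Amber 2·4=8, Quay→Amber 8·23=184, Ryde→Blue 3·22=66. Service 507; fixed 125; total 632.

Total cost: 632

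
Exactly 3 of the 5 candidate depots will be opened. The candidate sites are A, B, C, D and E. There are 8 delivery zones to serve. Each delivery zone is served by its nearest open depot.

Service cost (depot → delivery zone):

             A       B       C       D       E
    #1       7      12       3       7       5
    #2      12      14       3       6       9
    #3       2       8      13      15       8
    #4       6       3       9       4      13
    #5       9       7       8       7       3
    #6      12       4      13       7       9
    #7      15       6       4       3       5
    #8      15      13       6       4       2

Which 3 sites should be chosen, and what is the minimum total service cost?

Choose B, C and E; total service cost 30.

With exactly 3 open, each delivery zone uses its cheapest among the chosen.
{B, C, E}: #1→C 3, #2→C 3, #3→B 8, #4→B 3, #5→E 3, #6→B 4, #7→C 4, #8→E 2. Service cost 30.
{A, B, C}: service cost 32
{A, C, E}: service cost 32
Among all 10 size-3 choices, {B, C, E} is lowest.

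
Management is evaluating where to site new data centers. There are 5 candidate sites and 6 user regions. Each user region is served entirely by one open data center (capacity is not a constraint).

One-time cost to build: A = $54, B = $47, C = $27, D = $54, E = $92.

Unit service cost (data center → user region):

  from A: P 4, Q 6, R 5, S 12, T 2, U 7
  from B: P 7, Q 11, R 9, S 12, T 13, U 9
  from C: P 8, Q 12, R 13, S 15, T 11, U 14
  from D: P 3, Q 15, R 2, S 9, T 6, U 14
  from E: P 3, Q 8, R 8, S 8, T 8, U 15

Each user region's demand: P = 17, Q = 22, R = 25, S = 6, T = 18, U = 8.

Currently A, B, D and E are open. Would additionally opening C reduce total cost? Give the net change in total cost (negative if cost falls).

No — net change +27 (cost rises by 27).

Current service cost with {A, B, D, E}: 373.
Adding C: each user region re-picks its cheapest; new service cost 373, saving 0.
Extra fixed cost: 27. Net change = 27 − 0 = 27.
(Totals: 620 → 647.)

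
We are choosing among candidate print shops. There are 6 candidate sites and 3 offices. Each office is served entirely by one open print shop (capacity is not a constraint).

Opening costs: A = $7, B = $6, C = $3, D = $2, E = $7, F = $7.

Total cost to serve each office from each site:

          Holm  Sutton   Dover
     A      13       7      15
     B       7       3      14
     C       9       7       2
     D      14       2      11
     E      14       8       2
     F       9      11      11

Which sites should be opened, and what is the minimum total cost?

For any fixed open set, each office goes to its cheapest open site; total = fixed + service.
{C, D}: Holm→C 9, Sutton→D 2, Dover→C 2. Service 13; fixed 5; total 18.
{B, C}: Holm→B 7, Sutton→B 3, Dover→C 2. Service 12; fixed 9; total 21.
{C}: service 18 + fixed 3 = 21
{A, B, C, D, E, F}: service 11 + fixed 32 = 43
No other subset beats 18.

Open C and D; minimum total cost 18.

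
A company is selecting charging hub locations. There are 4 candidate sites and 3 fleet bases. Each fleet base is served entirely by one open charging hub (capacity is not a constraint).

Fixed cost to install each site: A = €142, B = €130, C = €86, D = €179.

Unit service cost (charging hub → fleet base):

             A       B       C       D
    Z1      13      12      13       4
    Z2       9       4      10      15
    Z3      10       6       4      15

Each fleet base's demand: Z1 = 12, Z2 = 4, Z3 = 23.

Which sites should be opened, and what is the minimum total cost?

Open C only; minimum total cost 374.

For any fixed open set, each fleet base goes to its cheapest open site; total = fixed + service.
{C}: Z1→C 13·12=156, Z2→C 10·4=40, Z3→C 4·23=92. Service 288; fixed 86; total 374.
{B}: Z1→B 12·12=144, Z2→B 4·4=16, Z3→B 6·23=138. Service 298; fixed 130; total 428.
{C, D}: service 180 + fixed 265 = 445
{A, B, C, D}: Z1→D 4·12=48, Z2→B 4·4=16, Z3→C 4·23=92. Service 156; fixed 537; total 693.
(All 15 nonempty subsets were checked; C only is lowest.)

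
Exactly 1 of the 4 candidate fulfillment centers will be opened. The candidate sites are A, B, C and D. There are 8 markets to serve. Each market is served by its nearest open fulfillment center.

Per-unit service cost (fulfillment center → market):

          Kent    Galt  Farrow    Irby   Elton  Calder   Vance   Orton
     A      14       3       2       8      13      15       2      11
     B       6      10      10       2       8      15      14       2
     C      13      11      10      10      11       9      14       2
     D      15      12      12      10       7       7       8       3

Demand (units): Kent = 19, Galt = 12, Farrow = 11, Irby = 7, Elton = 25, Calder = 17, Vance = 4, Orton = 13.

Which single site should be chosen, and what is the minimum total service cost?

Choose B only; total service cost 895.

With exactly 1 open, each market uses its cheapest among the chosen.
{B}: Kent→B 6·19=114, Galt→B 10·12=120, Farrow→B 10·11=110, Irby→B 2·7=14, Elton→B 8·25=200, Calder→B 15·17=255, Vance→B 14·4=56, Orton→B 2·13=26. Service cost 895.
{D}: service cost 996
{C}: service cost 1069
Among all 4 size-1 choices, {B} is lowest.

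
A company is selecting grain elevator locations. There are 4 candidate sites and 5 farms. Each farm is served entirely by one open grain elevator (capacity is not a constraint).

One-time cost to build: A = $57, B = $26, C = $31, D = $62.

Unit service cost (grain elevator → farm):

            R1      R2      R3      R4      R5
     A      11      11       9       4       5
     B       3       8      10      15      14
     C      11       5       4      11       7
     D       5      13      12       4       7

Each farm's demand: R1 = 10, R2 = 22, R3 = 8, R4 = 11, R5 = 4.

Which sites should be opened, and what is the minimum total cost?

Open A, B and C; minimum total cost 350.

For any fixed open set, each farm goes to its cheapest open site; total = fixed + service.
{A, B, C}: R1→B 3·10=30, R2→C 5·22=110, R3→C 4·8=32, R4→A 4·11=44, R5→A 5·4=20. Service 236; fixed 114; total 350.
{C, D}: service 264 + fixed 93 = 357
{B, C, D}: R1→B 3·10=30, R2→C 5·22=110, R3→C 4·8=32, R4→D 4·11=44, R5→C 7·4=28. Service 244; fixed 119; total 363.
{A, B, C, D}: R1→B 3·10=30, R2→C 5·22=110, R3→C 4·8=32, R4→A 4·11=44, R5→A 5·4=20. Service 236; fixed 176; total 412.
(All 15 nonempty subsets were checked; A, B and C is lowest.)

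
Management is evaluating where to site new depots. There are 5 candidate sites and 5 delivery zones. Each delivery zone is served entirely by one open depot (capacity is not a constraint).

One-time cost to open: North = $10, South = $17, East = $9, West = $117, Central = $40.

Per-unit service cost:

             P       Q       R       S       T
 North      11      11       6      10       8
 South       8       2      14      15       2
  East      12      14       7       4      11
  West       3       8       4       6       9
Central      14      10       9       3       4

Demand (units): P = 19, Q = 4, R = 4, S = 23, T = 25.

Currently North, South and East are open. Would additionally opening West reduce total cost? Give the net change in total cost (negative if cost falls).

Current service cost with {North, South, East}: 326.
Adding West: each delivery zone re-picks its cheapest; new service cost 223, saving 103.
Extra fixed cost: 117. Net change = 117 − 103 = 14.
(Totals: 362 → 376.)

No — net change +14 (cost rises by 14).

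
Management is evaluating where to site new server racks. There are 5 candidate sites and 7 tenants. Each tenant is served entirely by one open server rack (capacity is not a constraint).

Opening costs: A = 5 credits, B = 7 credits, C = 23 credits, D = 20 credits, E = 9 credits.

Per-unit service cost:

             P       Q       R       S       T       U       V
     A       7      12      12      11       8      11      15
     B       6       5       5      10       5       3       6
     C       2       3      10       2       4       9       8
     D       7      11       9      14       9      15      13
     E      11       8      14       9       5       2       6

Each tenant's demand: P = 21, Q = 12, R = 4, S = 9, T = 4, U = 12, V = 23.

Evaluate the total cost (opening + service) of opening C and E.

Total cost: 346

Each tenant is assigned to its cheapest site among the open ones.
{C, E}: P→C 2·21=42, Q→C 3·12=36, R→C 10·4=40, S→C 2·9=18, T→C 4·4=16, U→E 2·12=24, V→E 6·23=138. Service 314; fixed 32; total 346.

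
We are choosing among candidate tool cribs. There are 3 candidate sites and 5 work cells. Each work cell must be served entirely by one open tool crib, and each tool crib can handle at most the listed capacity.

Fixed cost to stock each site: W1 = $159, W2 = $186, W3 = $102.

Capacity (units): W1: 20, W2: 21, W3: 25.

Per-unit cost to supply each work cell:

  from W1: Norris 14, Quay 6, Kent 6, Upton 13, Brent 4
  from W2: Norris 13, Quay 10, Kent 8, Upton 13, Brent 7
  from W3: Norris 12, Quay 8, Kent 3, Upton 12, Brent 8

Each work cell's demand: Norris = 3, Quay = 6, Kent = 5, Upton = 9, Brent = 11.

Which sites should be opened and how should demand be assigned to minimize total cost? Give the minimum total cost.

Open {W1, W3}: Norris→W3 12·3=36, Quay→W1 6·6=36, Kent→W3 3·5=15, Upton→W3 12·9=108, Brent→W1 4·11=44.
Loads: W1 carries 17/20, W3 carries 17/25. Service 239; fixed 261; total 500.
Next best feasible plan costs 506.

Minimum total cost: 500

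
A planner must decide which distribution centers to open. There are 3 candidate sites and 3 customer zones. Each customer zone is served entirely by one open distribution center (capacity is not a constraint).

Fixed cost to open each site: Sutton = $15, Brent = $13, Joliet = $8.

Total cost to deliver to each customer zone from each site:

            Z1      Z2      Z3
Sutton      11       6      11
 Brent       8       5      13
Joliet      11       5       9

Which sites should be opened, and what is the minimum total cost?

For any fixed open set, each customer zone goes to its cheapest open site; total = fixed + service.
{Joliet}: Z1→Joliet 11, Z2→Joliet 5, Z3→Joliet 9. Service 25; fixed 8; total 33.
{Brent}: service 26 + fixed 13 = 39
{Sutton}: Z1→Sutton 11, Z2→Sutton 6, Z3→Sutton 11. Service 28; fixed 15; total 43.
{Sutton, Brent, Joliet}: Z1→Brent 8, Z2→Brent 5, Z3→Joliet 9. Service 22; fixed 36; total 58.
(All 7 nonempty subsets were checked; Joliet only is lowest.)

Open Joliet only; minimum total cost 33.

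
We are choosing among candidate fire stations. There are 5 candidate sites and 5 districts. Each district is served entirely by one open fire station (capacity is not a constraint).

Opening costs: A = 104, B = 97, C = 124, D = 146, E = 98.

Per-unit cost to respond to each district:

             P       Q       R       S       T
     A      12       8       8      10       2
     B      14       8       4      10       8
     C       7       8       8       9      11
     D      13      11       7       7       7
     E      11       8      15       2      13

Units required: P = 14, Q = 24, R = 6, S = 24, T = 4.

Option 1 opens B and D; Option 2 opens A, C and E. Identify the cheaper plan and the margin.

Option 2 is cheaper by 117.

Option 1: {B, D}: P→D 13·14=182, Q→B 8·24=192, R→B 4·6=24, S→D 7·24=168, T→D 7·4=28. Service 594; fixed 243; total 837.
Option 2: {A, C, E}: P→C 7·14=98, Q→A 8·24=192, R→A 8·6=48, S→E 2·24=48, T→A 2·4=8. Service 394; fixed 326; total 720.
Difference: |837 − 720| = 117.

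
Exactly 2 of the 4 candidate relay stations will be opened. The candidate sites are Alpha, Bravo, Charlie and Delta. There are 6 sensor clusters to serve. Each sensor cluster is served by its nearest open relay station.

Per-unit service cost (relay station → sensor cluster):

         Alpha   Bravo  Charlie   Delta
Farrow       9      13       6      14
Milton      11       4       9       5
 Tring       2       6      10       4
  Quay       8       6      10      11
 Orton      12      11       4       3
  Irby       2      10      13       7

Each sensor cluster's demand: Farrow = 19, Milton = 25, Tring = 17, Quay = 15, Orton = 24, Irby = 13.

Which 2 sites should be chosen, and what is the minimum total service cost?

Choose Alpha and Delta; total service cost 548.

With exactly 2 open, each sensor cluster uses its cheapest among the chosen.
{Alpha, Delta}: Farrow→Alpha 9·19=171, Milton→Delta 5·25=125, Tring→Alpha 2·17=34, Quay→Alpha 8·15=120, Orton→Delta 3·24=72, Irby→Alpha 2·13=26. Service cost 548.
{Alpha, Charlie}: service cost 615
{Charlie, Delta}: service cost 620
Among all 6 size-2 choices, {Alpha, Delta} is lowest.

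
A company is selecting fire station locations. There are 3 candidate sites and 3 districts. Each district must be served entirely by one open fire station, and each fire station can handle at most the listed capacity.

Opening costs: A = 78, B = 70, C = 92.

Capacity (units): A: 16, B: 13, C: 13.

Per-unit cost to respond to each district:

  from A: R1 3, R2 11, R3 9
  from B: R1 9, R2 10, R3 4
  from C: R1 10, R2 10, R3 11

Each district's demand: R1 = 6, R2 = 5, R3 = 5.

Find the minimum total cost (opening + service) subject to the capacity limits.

Minimum total cost: 196

Open {A}: R1→A 3·6=18, R2→A 11·5=55, R3→A 9·5=45.
Loads: A carries 16/16. Service 118; fixed 78; total 196.
Next best feasible plan costs 236.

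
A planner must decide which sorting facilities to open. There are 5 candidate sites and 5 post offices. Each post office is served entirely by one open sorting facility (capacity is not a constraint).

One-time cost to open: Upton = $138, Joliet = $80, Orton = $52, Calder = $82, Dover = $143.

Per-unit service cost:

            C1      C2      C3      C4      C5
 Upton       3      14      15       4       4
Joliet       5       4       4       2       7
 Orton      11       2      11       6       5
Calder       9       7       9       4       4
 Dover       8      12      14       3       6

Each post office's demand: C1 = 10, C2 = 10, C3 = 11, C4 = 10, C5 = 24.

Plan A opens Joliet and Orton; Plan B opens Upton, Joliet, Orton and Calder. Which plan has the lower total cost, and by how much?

Plan A is cheaper by 176.

Plan A: {Joliet, Orton}: C1→Joliet 5·10=50, C2→Orton 2·10=20, C3→Joliet 4·11=44, C4→Joliet 2·10=20, C5→Orton 5·24=120. Service 254; fixed 132; total 386.
Plan B: {Upton, Joliet, Orton, Calder}: C1→Upton 3·10=30, C2→Orton 2·10=20, C3→Joliet 4·11=44, C4→Joliet 2·10=20, C5→Upton 4·24=96. Service 210; fixed 352; total 562.
Difference: |386 − 562| = 176.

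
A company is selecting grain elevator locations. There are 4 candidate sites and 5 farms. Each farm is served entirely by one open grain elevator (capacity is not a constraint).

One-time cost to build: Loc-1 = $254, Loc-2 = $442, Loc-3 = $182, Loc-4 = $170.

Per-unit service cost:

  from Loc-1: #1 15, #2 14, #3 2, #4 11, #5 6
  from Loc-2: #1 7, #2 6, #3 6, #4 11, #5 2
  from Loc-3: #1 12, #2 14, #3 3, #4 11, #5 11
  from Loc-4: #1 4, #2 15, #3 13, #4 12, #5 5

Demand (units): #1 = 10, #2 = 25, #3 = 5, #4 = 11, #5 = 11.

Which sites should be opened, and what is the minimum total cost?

For any fixed open set, each farm goes to its cheapest open site; total = fixed + service.
{Loc-2}: #1→Loc-2 7·10=70, #2→Loc-2 6·25=150, #3→Loc-2 6·5=30, #4→Loc-2 11·11=121, #5→Loc-2 2·11=22. Service 393; fixed 442; total 835.
{Loc-4}: service 667 + fixed 170 = 837
{Loc-3}: service 727 + fixed 182 = 909
{Loc-1, Loc-2, Loc-3, Loc-4}: #1→Loc-4 4·10=40, #2→Loc-2 6·25=150, #3→Loc-1 2·5=10, #4→Loc-1 11·11=121, #5→Loc-2 2·11=22. Service 343; fixed 1048; total 1391.
No other subset beats 835.

Open Loc-2 only; minimum total cost 835.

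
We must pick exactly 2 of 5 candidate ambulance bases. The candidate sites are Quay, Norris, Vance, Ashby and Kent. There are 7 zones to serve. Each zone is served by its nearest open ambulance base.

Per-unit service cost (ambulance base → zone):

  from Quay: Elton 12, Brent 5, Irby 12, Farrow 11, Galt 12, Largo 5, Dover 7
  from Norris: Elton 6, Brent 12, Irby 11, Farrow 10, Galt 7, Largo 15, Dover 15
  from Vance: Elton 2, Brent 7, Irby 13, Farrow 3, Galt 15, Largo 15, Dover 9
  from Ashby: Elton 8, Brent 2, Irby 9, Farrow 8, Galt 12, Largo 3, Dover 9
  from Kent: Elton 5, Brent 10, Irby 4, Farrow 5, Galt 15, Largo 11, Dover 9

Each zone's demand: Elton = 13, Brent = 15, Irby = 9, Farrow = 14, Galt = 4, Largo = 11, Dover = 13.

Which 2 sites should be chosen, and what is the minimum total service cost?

Choose Vance and Ashby; total service cost 377.

With exactly 2 open, each zone uses its cheapest among the chosen.
{Vance, Ashby}: Elton→Vance 2·13=26, Brent→Ashby 2·15=30, Irby→Ashby 9·9=81, Farrow→Vance 3·14=42, Galt→Ashby 12·4=48, Largo→Ashby 3·11=33, Dover→Vance 9·13=117. Service cost 377.
{Ashby, Kent}: service cost 399
{Quay, Kent}: service cost 440
Among all 10 size-2 choices, {Vance, Ashby} is lowest.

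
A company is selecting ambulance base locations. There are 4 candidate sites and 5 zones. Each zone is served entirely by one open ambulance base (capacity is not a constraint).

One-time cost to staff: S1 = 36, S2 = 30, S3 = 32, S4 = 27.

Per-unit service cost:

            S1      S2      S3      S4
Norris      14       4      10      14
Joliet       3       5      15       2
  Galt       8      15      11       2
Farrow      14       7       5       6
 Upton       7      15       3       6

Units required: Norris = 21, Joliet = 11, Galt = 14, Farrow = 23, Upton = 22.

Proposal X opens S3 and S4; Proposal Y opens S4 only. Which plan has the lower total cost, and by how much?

Proposal X: {S3, S4}: Norris→S3 10·21=210, Joliet→S4 2·11=22, Galt→S4 2·14=28, Farrow→S3 5·23=115, Upton→S3 3·22=66. Service 441; fixed 59; total 500.
Proposal Y: {S4}: Norris→S4 14·21=294, Joliet→S4 2·11=22, Galt→S4 2·14=28, Farrow→S4 6·23=138, Upton→S4 6·22=132. Service 614; fixed 27; total 641.
Difference: |500 − 641| = 141.

Proposal X is cheaper by 141.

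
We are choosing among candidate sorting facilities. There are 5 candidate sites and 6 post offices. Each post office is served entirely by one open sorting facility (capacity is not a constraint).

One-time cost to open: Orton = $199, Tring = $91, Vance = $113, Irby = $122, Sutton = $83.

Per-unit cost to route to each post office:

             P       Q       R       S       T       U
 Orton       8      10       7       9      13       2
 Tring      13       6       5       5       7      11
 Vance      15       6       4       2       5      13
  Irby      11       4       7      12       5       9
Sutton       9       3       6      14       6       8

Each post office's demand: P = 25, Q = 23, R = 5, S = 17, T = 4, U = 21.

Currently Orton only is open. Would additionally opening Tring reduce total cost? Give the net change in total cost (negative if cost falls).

Yes — net change −103 (cost falls by 103).

Current service cost with {Orton}: 712.
Adding Tring: each post office re-picks its cheapest; new service cost 518, saving 194.
Extra fixed cost: 91. Net change = 91 − 194 = -103.
(Totals: 911 → 808.)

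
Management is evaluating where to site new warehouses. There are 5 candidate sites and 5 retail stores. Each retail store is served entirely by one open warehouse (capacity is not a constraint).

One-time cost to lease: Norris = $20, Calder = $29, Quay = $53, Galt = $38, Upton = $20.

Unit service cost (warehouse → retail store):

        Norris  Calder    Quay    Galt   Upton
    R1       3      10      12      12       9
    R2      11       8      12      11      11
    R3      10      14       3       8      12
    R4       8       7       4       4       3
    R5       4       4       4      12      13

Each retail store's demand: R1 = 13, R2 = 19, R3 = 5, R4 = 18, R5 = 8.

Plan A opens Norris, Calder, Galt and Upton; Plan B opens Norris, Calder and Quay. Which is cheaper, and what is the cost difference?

Plan A: {Norris, Calder, Galt, Upton}: R1→Norris 3·13=39, R2→Calder 8·19=152, R3→Galt 8·5=40, R4→Upton 3·18=54, R5→Norris 4·8=32. Service 317; fixed 107; total 424.
Plan B: {Norris, Calder, Quay}: R1→Norris 3·13=39, R2→Calder 8·19=152, R3→Quay 3·5=15, R4→Quay 4·18=72, R5→Norris 4·8=32. Service 310; fixed 102; total 412.
Difference: |424 − 412| = 12.

Plan B is cheaper by 12.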